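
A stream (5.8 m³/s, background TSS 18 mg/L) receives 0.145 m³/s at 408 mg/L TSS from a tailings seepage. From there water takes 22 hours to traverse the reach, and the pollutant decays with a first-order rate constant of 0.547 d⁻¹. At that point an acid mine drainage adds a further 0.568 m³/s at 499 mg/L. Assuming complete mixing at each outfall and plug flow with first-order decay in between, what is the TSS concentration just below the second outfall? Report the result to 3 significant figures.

58.7 mg/L

Flow-weighted average: C = (5.800·18.00 + 0.1450·408.0) / 5.945 = 163.6/5.945 = 27.51 mg/L; combined flow 5.945 m³/s.
First-order decay: C = 27.51·exp(−k·t) = 27.51·0.6057 = 16.66 mg/L.
Second outfall: C = (5.945·16.66 + 0.5680·499.0)/6.513 = 58.73 mg/L.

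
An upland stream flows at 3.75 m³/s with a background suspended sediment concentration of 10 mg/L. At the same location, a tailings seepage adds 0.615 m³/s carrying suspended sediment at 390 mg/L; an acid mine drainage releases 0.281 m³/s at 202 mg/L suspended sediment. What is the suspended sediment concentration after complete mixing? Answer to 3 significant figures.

71.9 mg/L

After mixing, C = (3.750·10.00 + 0.6150·390.0 + 0.2810·202.0) / 4.646 = 334.1/4.646 = 71.91 mg/L.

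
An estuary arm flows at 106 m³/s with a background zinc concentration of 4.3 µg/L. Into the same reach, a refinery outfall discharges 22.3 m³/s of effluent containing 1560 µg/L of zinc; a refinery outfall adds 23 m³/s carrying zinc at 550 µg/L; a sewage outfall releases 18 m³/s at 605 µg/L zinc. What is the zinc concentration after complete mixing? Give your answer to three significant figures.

After mixing, C = (106.0·4.300 + 22.30·1560 + 23.00·550.0 + 18.00·605.0) / 169.3 = 58780/169.3 = 347.2 µg/L.

347 µg/L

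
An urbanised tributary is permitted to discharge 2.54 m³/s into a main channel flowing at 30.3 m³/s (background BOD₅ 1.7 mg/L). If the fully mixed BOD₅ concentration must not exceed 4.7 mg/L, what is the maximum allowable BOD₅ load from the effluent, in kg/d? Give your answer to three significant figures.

8890 kg/d

Mass balance at the limit: 30.30·1.700 + 2.540·Cₑ = 32.84·4.7 → Cₑ = 40.49 mg/L.
Load = 2.540 m³/s × 40.49 g/m³ × 86 400 s/d = 8885 kg/d.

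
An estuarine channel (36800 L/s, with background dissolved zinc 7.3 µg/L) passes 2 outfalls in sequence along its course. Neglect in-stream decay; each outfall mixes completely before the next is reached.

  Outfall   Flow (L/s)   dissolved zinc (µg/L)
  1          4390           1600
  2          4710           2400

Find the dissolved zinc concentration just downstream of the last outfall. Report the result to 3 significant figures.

405 µg/L

After outfall 1: Q = 36800 + 4390 = 41190 L/s; C = (36800·7.300 + 4390·1600)/41190 = 177.0 µg/L.
After outfall 2: Q = 41190 + 4710 = 45900 L/s; C = (41190·177.0 + 4710·2400)/45900 = 405.2 µg/L.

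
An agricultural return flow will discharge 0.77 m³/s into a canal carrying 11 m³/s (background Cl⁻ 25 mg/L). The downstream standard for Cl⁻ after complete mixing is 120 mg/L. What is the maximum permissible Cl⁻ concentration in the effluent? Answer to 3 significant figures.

At the limit, (Qr·Cr + Qe·Cₑ)/(Qr + Qe) = 120:
Cₑ = (11.77·120 − 11.00·25.00) / 0.7700 = 1477 mg/L.

1480 mg/L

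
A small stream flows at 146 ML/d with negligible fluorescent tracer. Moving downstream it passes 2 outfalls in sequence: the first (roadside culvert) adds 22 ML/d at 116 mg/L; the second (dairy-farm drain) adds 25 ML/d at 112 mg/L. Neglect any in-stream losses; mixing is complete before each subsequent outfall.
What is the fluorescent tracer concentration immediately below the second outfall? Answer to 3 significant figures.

27.7 mg/L

Below outfall 1: Q → 168.0 ML/d, C = (146.0·0 + 22.00·116.0)/168.0 = 15.19 mg/L.
Below outfall 2: Q → 193.0 ML/d, C = (168.0·15.19 + 25.00·112.0)/193.0 = 27.73 mg/L.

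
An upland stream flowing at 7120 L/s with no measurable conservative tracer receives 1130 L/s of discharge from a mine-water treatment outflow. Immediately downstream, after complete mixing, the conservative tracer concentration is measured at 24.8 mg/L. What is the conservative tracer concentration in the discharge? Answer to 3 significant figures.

Mass balance: 7120·0 + 1130·Cₑ = 8250·24.80
→ Cₑ = (8250·24.80 − 7120·0) / 1130 = 181.1 mg/L.

181 mg/L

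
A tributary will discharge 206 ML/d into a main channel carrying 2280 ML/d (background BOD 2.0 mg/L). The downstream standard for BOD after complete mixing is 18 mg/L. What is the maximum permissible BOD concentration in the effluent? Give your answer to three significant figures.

At the limit, (Qr·Cr + Qe·Cₑ)/(Qr + Qe) = 18:
Cₑ = (2486·18 − 2280·2.000) / 206.0 = 195.1 mg/L.

195 mg/L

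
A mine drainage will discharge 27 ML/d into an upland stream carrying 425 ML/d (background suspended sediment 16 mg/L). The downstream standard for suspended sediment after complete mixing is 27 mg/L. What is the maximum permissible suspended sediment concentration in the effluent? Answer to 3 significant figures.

At the limit, (Qr·Cr + Qe·Cₑ)/(Qr + Qe) = 27:
Cₑ = (452.0·27 − 425.0·16.00) / 27.00 = 200.1 mg/L.

200 mg/L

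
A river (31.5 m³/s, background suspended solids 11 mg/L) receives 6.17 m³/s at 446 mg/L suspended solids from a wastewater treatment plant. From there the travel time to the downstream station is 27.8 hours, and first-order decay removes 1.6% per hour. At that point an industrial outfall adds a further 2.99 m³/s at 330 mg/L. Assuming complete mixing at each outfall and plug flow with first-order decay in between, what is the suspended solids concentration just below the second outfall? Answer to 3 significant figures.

Mixed concentration C = ΣQC/ΣQ = (31.50·11.00 + 6.170·446.0) / 37.67 = 3098/37.67 = 82.25 mg/L; combined flow 37.67 m³/s.
1.6%/h lost → k = −ln(1 − 0.016) = 0.01613 h⁻¹.
After decay, C = 82.25 × e^(−kt) = 82.25 × 0.6387 = 52.53 mg/L.
At the second outfall, C = (37.67·52.53 + 2.990·330.0) / (37.67 + 2.990) = 72.93 mg/L.

72.9 mg/L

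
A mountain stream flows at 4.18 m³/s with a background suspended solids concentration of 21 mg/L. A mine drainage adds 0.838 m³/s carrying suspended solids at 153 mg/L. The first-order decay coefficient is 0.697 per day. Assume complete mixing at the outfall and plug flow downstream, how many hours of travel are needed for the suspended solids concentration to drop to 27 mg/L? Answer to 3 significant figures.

Mixed concentration C = ΣQC/ΣQ = (4.180·21.00 + 0.8380·153.0) / 5.018 = 216.0/5.018 = 43.04 mg/L.
43.04·exp(−k·t) = 27 → t = ln(43.04/27)/k = 57810 s = 16.06 h.

16.1 h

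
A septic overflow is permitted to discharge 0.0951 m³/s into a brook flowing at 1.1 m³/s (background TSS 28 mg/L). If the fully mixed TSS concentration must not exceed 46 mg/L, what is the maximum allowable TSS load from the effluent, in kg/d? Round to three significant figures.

Mass balance at the limit: 1.100·28.00 + 0.09510·Cₑ = 1.195·46 → Cₑ = 254.2 mg/L.
Load = 0.09510 m³/s × 254.2 g/m³ × 86 400 s/d = 2089 kg/d.

2090 kg/d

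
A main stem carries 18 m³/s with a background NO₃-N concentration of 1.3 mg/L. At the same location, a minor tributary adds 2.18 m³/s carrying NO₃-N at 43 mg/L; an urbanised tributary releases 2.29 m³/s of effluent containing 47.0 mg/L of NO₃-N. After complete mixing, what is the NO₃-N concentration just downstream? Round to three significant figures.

10.0 mg/L

Conservation of mass: C = (18.00·1.300 + 2.180·43.00 + 2.290·47.00) / 22.47 = 224.8/22.47 = 10.00 mg/L.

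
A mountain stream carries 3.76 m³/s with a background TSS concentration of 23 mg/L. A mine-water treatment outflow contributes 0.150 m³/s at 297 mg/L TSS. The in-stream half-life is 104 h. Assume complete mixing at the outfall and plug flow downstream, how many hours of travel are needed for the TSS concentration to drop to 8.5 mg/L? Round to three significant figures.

Mixed concentration C = ΣQC/ΣQ = (3.760·23.00 + 0.1500·297.0) / 3.910 = 131.0/3.910 = 33.51 mg/L.
Half-life 104 h → k = ln 2 / 104 = 0.006665 h⁻¹ = 0.1600 d⁻¹.
33.51·exp(−k·t) = 8.5 → t = ln(33.51/8.5)/k = 741000 s = 205.8 h.

206 h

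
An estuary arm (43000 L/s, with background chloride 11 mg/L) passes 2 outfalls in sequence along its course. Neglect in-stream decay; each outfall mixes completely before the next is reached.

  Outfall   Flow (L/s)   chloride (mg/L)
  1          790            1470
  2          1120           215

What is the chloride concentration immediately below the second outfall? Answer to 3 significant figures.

41.8 mg/L

After outfall 1: Q = 43000 + 790.0 = 43790 L/s; C = (43000·11.00 + 790.0·1470)/43790 = 37.32 mg/L.
After outfall 2: Q = 43790 + 1120 = 44910 L/s; C = (43790·37.32 + 1120·215.0)/44910 = 41.75 mg/L.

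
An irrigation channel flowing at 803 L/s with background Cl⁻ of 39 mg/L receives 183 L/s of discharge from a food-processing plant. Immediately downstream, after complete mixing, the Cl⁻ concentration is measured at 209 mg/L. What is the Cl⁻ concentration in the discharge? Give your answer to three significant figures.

955 mg/L

Mass balance: 803.0·39.00 + 183.0·Cₑ = 986.0·209.0
→ Cₑ = (986.0·209.0 − 803.0·39.00) / 183.0 = 955.0 mg/L.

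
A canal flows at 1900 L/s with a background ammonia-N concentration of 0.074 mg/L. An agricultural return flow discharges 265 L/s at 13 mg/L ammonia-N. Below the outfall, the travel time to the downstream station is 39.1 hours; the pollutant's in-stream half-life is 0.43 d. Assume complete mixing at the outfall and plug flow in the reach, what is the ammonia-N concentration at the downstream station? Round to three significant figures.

Mixed concentration C = ΣQC/ΣQ = (1900·0.07400 + 265.0·13.00) / 2165 = 3586/2165 = 1.656 mg/L.
Half-life 0.43 d → k = ln 2 / 0.43 = 1.612 d⁻¹.
After decay, C = 1.656 × e^(−kt) = 1.656 × 0.07236 = 0.1198 mg/L.

0.120 mg/L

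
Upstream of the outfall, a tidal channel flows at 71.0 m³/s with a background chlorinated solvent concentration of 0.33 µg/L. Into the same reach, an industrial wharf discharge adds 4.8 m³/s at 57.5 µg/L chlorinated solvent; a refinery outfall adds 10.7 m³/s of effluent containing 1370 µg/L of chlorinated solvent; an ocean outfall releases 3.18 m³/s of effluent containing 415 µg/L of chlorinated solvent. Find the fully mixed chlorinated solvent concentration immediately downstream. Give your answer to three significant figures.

Flow-weighted average: C = (71.00·0.3300 + 4.800·57.50 + 10.70·1370 + 3.180·415.0) / 89.68 = 16280/89.68 = 181.5 µg/L.

182 µg/L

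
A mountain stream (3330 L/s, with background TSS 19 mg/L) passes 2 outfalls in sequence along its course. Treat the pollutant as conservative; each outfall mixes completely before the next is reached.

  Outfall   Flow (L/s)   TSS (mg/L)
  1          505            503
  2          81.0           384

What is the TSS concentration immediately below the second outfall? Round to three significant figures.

89.0 mg/L

After outfall 1: Q = 3330 + 505.0 = 3835 L/s; C = (3330·19.00 + 505.0·503.0)/3835 = 82.73 mg/L.
After outfall 2: Q = 3835 + 81.00 = 3916 L/s; C = (3835·82.73 + 81.00·384.0)/3916 = 88.97 mg/L.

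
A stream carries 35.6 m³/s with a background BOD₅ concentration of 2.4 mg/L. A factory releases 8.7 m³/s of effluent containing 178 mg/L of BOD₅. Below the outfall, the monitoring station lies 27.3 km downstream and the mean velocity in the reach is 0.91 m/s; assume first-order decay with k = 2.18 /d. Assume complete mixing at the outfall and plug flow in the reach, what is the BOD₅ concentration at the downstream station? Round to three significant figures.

17.3 mg/L

Mixed concentration C = ΣQC/ΣQ = (35.60·2.400 + 8.700·178.0) / 44.30 = 1634/44.30 = 36.89 mg/L.
Travel time t = 27.3·1000 / 0.91 = 30000 s = 8.333 h.
First-order decay: C = 36.89·exp(−k·t) = 36.89·0.4691 = 17.30 mg/L.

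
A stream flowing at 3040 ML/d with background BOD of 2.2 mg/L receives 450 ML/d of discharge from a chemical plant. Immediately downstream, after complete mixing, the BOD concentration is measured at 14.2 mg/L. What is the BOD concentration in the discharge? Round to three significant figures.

Mass balance: 3040·2.200 + 450.0·Cₑ = 3490·14.20
→ Cₑ = (3490·14.20 − 3040·2.200) / 450.0 = 95.27 mg/L.

95.3 mg/L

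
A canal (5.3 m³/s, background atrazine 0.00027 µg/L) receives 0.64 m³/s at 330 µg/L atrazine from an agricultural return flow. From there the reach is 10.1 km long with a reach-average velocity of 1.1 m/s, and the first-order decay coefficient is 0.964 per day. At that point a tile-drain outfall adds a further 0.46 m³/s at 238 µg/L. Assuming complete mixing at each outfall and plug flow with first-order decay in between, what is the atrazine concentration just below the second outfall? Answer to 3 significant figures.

Mixed concentration C = ΣQC/ΣQ = (5.300·0.0002700 + 0.6400·330.0) / 5.940 = 211.2/5.940 = 35.56 µg/L; combined flow 5.940 m³/s.
Travel time t = 10.1·1000 / 1.1 = 9182 s = 2.551 h.
First-order decay: C = 35.56·exp(−k·t) = 35.56·0.9026 = 32.09 µg/L.
At the second outfall, C = (5.940·32.09 + 0.4600·238.0) / (5.940 + 0.4600) = 46.89 µg/L.

46.9 µg/L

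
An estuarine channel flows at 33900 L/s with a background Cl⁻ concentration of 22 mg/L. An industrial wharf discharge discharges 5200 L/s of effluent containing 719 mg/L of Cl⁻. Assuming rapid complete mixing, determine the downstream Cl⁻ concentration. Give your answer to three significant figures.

Mass balance: C = (33900·22.00 + 5200·719.0) / 39100 = 4485000/39100 = 114.7 mg/L.

115 mg/L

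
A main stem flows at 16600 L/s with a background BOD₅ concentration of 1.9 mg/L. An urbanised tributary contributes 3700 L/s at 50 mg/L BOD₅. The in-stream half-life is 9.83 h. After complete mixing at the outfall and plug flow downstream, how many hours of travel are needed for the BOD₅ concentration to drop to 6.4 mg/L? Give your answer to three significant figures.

7.24 h

Conservation of mass: C = (16600·1.900 + 3700·50.00) / 20300 = 216500/20300 = 10.67 mg/L.
Half-life 9.83 h → k = ln 2 / 9.83 = 0.07051 h⁻¹ = 1.692 d⁻¹.
10.67·exp(−k·t) = 6.4 → t = ln(10.67/6.4)/k = 26080 s = 7.245 h.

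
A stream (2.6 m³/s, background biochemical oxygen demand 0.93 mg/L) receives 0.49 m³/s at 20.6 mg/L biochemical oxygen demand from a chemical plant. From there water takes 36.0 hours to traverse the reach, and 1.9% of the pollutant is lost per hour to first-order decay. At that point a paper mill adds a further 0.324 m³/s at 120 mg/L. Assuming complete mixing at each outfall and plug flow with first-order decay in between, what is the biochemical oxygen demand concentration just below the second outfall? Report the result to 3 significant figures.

Conservation of mass: C = (2.600·0.9300 + 0.4900·20.60) / 3.090 = 12.51/3.090 = 4.049 mg/L; combined flow 3.090 m³/s.
1.9%/h lost → k = −ln(1 − 0.019) = 0.01918 h⁻¹.
Applying C = C₀e^(−kt): 4.049 × 0.5013 = 2.030 mg/L.
At the second outfall, C = (3.090·2.030 + 0.3240·120.0) / (3.090 + 0.3240) = 13.23 mg/L.

13.2 mg/L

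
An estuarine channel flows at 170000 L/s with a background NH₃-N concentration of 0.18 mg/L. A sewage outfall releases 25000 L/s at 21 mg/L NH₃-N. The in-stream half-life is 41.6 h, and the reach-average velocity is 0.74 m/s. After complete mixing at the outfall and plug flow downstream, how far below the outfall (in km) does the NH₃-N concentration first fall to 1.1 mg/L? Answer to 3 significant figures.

After mixing, C = (170000·0.1800 + 25000·21.00) / 195000 = 555600/195000 = 2.849 mg/L.
Half-life 41.6 h → k = ln 2 / 41.6 = 0.01666 h⁻¹ = 0.3999 d⁻¹.
Set 2.849·exp(−k·t) = 1.1 → t = ln(2.849/1.1)/k = 205600 s = 57.12 h.
Distance = v·t = 0.74·205600 = 152200 m = 152.2 km.

152 km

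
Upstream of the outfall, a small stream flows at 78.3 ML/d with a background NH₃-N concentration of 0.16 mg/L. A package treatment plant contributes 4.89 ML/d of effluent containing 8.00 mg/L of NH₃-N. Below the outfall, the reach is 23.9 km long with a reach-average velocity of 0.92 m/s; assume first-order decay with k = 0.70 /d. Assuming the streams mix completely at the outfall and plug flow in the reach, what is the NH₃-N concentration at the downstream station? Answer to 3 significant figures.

0.503 mg/L

Mixed concentration C = ΣQC/ΣQ = (78.30·0.1600 + 4.890·8.000) / 83.19 = 51.65/83.19 = 0.6208 mg/L.
Travel time t = 23.9·1000 / 0.92 = 25980 s = 7.216 h.
First-order decay: C = 0.6208·exp(−k·t) = 0.6208·0.8102 = 0.5030 mg/L.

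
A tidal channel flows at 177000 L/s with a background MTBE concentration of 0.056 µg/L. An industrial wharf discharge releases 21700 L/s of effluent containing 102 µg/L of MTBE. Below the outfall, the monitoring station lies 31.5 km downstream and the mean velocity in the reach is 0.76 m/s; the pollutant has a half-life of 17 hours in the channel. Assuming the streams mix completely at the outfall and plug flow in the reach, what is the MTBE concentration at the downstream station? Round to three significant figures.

After mixing, C = (177000·0.05600 + 21700·102.0) / 198700 = 2223000/198700 = 11.19 µg/L.
Travel time t = 31.5·1000 / 0.76 = 41450 s = 11.51 h.
Half-life 17 h → k = ln 2 / 17 = 0.04077 h⁻¹ = 0.9786 d⁻¹.
First-order decay: C = 11.19·exp(−k·t) = 11.19·0.6254 = 6.997 µg/L.

7.00 µg/L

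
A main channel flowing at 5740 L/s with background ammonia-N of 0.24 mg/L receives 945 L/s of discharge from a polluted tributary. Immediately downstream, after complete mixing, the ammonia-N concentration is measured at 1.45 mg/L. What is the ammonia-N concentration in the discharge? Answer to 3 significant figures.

8.80 mg/L

Mass balance: 5740·0.2400 + 945.0·Cₑ = 6685·1.450
→ Cₑ = (6685·1.450 − 5740·0.2400) / 945.0 = 8.800 mg/L.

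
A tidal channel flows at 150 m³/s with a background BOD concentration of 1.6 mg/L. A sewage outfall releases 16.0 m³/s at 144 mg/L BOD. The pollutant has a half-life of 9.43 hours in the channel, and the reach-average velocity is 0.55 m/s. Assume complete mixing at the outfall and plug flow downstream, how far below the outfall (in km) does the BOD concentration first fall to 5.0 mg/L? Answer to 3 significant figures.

Mixed concentration C = ΣQC/ΣQ = (150.0·1.600 + 16.00·144.0) / 166.0 = 2544/166.0 = 15.33 mg/L.
Half-life 9.43 h → k = ln 2 / 9.43 = 0.07350 h⁻¹ = 1.764 d⁻¹.
Set 15.33·exp(−k·t) = 5.0 → t = ln(15.33/5.0)/k = 54860 s = 15.24 h.
Distance = v·t = 0.55·54860 = 30170 m = 30.17 km.

30.2 km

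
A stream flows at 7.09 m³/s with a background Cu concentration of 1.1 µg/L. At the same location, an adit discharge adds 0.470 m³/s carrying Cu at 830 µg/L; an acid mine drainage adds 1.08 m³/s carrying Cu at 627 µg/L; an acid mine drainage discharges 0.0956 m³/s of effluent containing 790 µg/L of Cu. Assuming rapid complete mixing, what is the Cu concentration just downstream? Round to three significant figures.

132 µg/L

Mass balance: C = (7.090·1.100 + 0.4700·830.0 + 1.080·627.0 + 0.09560·790.0) / 8.736 = 1151/8.736 = 131.7 µg/L.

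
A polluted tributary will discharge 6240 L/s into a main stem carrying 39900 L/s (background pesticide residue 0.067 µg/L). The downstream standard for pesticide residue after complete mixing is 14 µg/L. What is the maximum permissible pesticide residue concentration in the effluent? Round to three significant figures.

103 µg/L

At the limit, (Qr·Cr + Qe·Cₑ)/(Qr + Qe) = 14:
Cₑ = (46140·14 − 39900·0.06700) / 6240 = 103.1 µg/L.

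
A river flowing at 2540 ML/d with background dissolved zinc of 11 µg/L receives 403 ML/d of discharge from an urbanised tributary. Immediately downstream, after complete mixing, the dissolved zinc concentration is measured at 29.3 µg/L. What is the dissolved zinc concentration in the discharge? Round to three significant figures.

Mass balance: 2540·11.00 + 403.0·Cₑ = 2943·29.30
→ Cₑ = (2943·29.30 − 2540·11.00) / 403.0 = 144.6 µg/L.

145 µg/L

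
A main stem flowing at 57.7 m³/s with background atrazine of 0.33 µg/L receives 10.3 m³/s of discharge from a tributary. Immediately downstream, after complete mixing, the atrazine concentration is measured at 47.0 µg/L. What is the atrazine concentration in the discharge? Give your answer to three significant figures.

Mass balance: 57.70·0.3300 + 10.30·Cₑ = 68.00·47.00
→ Cₑ = (68.00·47.00 − 57.70·0.3300) / 10.30 = 308.4 µg/L.

308 µg/L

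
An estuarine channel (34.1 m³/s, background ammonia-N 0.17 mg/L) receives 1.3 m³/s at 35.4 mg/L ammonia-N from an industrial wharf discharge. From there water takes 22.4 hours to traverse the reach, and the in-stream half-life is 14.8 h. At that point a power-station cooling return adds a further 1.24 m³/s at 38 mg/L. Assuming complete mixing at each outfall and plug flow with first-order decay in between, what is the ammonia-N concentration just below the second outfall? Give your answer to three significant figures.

After mixing, C = (34.10·0.1700 + 1.300·35.40) / 35.40 = 51.82/35.40 = 1.464 mg/L; combined flow 35.40 m³/s.
Half-life 14.8 h → k = ln 2 / 14.8 = 0.04683 h⁻¹ = 1.124 d⁻¹.
Decay over the reach: 1.464·exp(−kt) = 1.464·0.3503 = 0.5127 mg/L.
Second outfall: C = (35.40·0.5127 + 1.240·38.00)/36.64 = 1.781 mg/L.

1.78 mg/L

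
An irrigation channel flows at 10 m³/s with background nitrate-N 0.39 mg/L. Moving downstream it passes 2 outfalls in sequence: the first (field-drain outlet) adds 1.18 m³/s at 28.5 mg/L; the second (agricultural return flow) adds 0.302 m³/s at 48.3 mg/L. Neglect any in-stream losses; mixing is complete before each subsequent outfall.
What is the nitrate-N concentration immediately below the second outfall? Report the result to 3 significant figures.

4.54 mg/L

Below outfall 1: Q → 11.18 m³/s, C = (10.00·0.3900 + 1.180·28.50)/11.18 = 3.357 mg/L.
Below outfall 2: Q → 11.48 m³/s, C = (11.18·3.357 + 0.3020·48.30)/11.48 = 4.539 mg/L.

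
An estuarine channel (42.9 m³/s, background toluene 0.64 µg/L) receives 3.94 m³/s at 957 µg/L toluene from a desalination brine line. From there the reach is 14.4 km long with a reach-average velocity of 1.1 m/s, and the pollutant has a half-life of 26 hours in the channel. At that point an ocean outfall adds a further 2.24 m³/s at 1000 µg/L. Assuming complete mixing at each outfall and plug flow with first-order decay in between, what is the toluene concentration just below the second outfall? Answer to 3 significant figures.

116 µg/L

After mixing, C = (42.90·0.6400 + 3.940·957.0) / 46.84 = 3798/46.84 = 81.09 µg/L; combined flow 46.84 m³/s.
Travel time t = 14.4·1000 / 1.1 = 13090 s = 3.636 h.
Half-life 26 h → k = ln 2 / 26 = 0.02666 h⁻¹ = 0.6398 d⁻¹.
First-order decay: C = 81.09·exp(−k·t) = 81.09·0.9076 = 73.59 µg/L.
At the second outfall, C = (46.84·73.59 + 2.240·1000) / (46.84 + 2.240) = 115.9 µg/L.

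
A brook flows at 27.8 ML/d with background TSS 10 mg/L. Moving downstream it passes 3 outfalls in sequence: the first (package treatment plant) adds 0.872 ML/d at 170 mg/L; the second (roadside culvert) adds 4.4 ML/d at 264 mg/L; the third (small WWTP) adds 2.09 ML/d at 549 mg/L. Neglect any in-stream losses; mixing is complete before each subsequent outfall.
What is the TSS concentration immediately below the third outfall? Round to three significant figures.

Outfall 1: combined Q = 28.67 ML/d; C = (27.80·10.00 + 0.8720·170.0)/28.67 = 14.87 mg/L.
Outfall 2: combined Q = 33.07 ML/d; C = (28.67·14.87 + 4.400·264.0)/33.07 = 48.01 mg/L.
Outfall 3: combined Q = 35.16 ML/d; C = (33.07·48.01 + 2.090·549.0)/35.16 = 77.79 mg/L.

77.8 mg/L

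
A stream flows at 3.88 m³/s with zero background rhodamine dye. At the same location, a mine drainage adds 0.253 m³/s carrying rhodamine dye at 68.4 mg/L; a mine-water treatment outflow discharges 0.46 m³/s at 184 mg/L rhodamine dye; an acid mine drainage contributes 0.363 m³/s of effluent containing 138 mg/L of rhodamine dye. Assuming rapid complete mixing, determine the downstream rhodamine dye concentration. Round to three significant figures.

Mixed concentration C = ΣQC/ΣQ = (3.880·0 + 0.2530·68.40 + 0.4600·184.0 + 0.3630·138.0) / 4.956 = 152.0/4.956 = 30.68 mg/L.

30.7 mg/L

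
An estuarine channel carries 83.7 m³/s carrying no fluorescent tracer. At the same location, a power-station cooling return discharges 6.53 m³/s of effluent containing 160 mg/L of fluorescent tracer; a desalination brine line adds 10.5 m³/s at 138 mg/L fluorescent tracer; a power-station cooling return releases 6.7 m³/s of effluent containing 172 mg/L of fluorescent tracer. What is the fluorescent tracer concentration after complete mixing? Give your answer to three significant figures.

Flow-weighted average: C = (83.70·0 + 6.530·160.0 + 10.50·138.0 + 6.700·172.0) / 107.4 = 3646/107.4 = 33.94 mg/L.

33.9 mg/L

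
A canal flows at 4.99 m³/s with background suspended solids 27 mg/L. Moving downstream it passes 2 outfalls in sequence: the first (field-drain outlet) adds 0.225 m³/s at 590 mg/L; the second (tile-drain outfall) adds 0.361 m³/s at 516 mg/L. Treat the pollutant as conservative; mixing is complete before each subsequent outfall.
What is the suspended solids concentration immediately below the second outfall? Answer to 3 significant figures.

81.4 mg/L

Below outfall 1: Q → 5.215 m³/s, C = (4.990·27.00 + 0.2250·590.0)/5.215 = 51.29 mg/L.
Below outfall 2: Q → 5.576 m³/s, C = (5.215·51.29 + 0.3610·516.0)/5.576 = 81.38 mg/L.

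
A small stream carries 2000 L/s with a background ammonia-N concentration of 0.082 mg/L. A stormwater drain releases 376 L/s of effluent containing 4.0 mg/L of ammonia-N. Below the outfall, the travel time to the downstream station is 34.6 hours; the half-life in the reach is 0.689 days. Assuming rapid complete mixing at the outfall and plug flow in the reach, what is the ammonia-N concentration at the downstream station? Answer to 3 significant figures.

0.165 mg/L

Flow-weighted average: C = (2000·0.08200 + 376.0·4.000) / 2376 = 1668/2376 = 0.7020 mg/L.
Half-life 0.689 d → k = ln 2 / 0.689 = 1.006 d⁻¹.
After decay, C = 0.7020 × e^(−kt) = 0.7020 × 0.2345 = 0.1646 mg/L.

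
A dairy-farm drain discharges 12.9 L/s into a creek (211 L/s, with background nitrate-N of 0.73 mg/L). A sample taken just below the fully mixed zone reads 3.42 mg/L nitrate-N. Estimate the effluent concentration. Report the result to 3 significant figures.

47.4 mg/L

Mass balance: 211.0·0.7300 + 12.90·Cₑ = 223.9·3.420
→ Cₑ = (223.9·3.420 − 211.0·0.7300) / 12.90 = 47.42 mg/L.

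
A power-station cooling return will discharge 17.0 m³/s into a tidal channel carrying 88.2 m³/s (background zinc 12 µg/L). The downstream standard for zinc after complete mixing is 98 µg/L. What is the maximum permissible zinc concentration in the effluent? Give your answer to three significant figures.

544 µg/L

At the limit, (Qr·Cr + Qe·Cₑ)/(Qr + Qe) = 98:
Cₑ = (105.2·98 − 88.20·12.00) / 17.00 = 544.2 µg/L.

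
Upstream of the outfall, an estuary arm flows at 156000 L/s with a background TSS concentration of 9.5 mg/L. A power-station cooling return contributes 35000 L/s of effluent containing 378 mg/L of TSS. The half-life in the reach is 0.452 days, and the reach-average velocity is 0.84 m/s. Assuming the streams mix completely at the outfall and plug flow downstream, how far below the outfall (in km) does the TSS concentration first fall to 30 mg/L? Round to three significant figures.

44.6 km

Conservation of mass: C = (156000·9.500 + 35000·378.0) / 191000 = 14710000/191000 = 77.03 mg/L.
Half-life 0.452 d → k = ln 2 / 0.452 = 1.534 d⁻¹.
Set 77.03·exp(−k·t) = 30 → t = ln(77.03/30)/k = 53130 s = 14.76 h.
Distance = v·t = 0.84·53130 = 44630 m = 44.63 km.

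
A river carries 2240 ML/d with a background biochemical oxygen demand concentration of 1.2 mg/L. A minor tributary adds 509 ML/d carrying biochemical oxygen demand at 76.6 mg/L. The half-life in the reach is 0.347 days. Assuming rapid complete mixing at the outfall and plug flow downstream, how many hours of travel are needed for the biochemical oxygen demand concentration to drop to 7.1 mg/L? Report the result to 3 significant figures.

9.11 h

Conservation of mass: C = (2240·1.200 + 509.0·76.60) / 2749 = 41680/2749 = 15.16 mg/L.
Half-life 0.347 d → k = ln 2 / 0.347 = 1.998 d⁻¹.
15.16·exp(−k·t) = 7.1 → t = ln(15.16/7.1)/k = 32810 s = 9.115 h.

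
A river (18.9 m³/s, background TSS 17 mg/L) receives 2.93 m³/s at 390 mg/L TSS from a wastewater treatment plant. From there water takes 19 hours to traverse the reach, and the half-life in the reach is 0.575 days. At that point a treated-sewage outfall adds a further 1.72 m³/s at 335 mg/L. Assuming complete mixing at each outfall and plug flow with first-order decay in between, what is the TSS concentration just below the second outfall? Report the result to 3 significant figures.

48.4 mg/L

Flow-weighted average: C = (18.90·17.00 + 2.930·390.0) / 21.83 = 1464/21.83 = 67.06 mg/L; combined flow 21.83 m³/s.
Half-life 0.575 d → k = ln 2 / 0.575 = 1.205 d⁻¹.
After decay, C = 67.06 × e^(−kt) = 67.06 × 0.3851 = 25.82 mg/L.
Second outfall: C = (21.83·25.82 + 1.720·335.0)/23.55 = 48.41 mg/L.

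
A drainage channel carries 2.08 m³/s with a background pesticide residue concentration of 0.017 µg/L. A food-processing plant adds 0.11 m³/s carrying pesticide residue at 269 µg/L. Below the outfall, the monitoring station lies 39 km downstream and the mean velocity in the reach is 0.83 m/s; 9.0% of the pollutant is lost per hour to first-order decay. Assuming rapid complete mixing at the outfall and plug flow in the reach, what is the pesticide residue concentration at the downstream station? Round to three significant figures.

3.95 µg/L

Mixed concentration C = ΣQC/ΣQ = (2.080·0.01700 + 0.1100·269.0) / 2.190 = 29.63/2.190 = 13.53 µg/L.
Travel time t = 39·1000 / 0.83 = 46990 s = 13.05 h.
9.0%/h lost → k = −ln(1 − 0.09) = 0.09431 h⁻¹.
Decay over the reach: 13.53·exp(−kt) = 13.53·0.2920 = 3.950 µg/L.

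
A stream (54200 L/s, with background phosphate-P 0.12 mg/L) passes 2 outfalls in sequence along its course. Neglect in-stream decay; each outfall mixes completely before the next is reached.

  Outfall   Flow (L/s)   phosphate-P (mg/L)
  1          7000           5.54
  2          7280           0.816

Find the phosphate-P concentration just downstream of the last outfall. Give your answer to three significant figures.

0.748 mg/L

Outfall 1: combined Q = 61200 L/s; C = (54200·0.1200 + 7000·5.540)/61200 = 0.7399 mg/L.
Outfall 2: combined Q = 68480 L/s; C = (61200·0.7399 + 7280·0.8160)/68480 = 0.7480 mg/L.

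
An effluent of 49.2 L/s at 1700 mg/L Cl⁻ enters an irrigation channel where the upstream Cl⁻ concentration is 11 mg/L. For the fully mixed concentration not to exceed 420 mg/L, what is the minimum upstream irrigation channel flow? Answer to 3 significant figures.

Set C_mix = 420: (Q·11.00 + 49.20·1700) / (Q + 49.20) = 420
→ Q = 49.20·(1700 − 420)/(420 − 11.00) = 154.0 L/s.

154 L/s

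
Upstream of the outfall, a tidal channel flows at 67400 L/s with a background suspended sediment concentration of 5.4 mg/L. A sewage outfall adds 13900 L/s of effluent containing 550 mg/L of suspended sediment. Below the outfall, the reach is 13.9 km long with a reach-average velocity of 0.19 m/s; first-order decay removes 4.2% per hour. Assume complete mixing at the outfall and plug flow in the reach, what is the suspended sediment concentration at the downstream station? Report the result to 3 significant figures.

41.2 mg/L

Mass balance: C = (67400·5.400 + 13900·550.0) / 81300 = 8009000/81300 = 98.51 mg/L.
Travel time t = 13.9·1000 / 0.19 = 73160 s = 20.32 h.
4.2%/h lost → k = −ln(1 − 0.042) = 0.04291 h⁻¹.
Applying C = C₀e^(−kt): 98.51 × 0.4181 = 41.19 mg/L.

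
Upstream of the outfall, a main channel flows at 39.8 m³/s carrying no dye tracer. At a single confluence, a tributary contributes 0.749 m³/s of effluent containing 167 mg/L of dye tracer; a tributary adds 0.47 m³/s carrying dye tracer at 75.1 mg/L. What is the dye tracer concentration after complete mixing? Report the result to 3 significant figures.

Conservation of mass: C = (39.80·0 + 0.7490·167.0 + 0.4700·75.10) / 41.02 = 160.4/41.02 = 3.910 mg/L.

3.91 mg/L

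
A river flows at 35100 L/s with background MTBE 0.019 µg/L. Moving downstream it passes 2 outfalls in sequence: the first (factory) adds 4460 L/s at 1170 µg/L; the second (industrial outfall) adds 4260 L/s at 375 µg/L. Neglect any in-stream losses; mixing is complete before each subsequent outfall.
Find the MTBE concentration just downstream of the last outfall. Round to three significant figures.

156 µg/L

Below outfall 1: Q → 39560 L/s, C = (35100·0.01900 + 4460·1170)/39560 = 131.9 µg/L.
Below outfall 2: Q → 43820 L/s, C = (39560·131.9 + 4260·375.0)/43820 = 155.6 µg/L.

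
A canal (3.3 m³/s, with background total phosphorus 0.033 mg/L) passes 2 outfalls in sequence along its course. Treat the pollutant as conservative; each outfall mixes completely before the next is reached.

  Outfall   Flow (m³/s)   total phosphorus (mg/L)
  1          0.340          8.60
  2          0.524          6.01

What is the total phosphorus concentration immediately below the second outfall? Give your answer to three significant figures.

1.48 mg/L

After outfall 1: Q = 3.300 + 0.3400 = 3.640 m³/s; C = (3.300·0.03300 + 0.3400·8.600)/3.640 = 0.8332 mg/L.
After outfall 2: Q = 3.640 + 0.5240 = 4.164 m³/s; C = (3.640·0.8332 + 0.5240·6.010)/4.164 = 1.485 mg/L.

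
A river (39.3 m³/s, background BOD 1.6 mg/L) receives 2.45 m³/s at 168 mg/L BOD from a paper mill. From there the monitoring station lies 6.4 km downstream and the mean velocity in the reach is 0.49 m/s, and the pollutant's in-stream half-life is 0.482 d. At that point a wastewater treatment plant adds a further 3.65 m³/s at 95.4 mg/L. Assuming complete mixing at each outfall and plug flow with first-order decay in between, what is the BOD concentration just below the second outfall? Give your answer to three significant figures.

16.1 mg/L

Mixed concentration C = ΣQC/ΣQ = (39.30·1.600 + 2.450·168.0) / 41.75 = 474.5/41.75 = 11.36 mg/L; combined flow 41.75 m³/s.
Travel time t = 6.4·1000 / 0.49 = 13060 s = 3.628 h.
Half-life 0.482 d → k = ln 2 / 0.482 = 1.438 d⁻¹.
Decay over the reach: 11.36·exp(−kt) = 11.36·0.8046 = 9.144 mg/L.
Second outfall: C = (41.75·9.144 + 3.650·95.40)/45.40 = 16.08 mg/L.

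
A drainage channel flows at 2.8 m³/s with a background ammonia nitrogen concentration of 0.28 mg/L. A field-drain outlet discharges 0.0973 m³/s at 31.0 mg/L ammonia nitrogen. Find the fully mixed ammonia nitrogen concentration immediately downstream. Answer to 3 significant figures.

Flow-weighted average: C = (2.800·0.2800 + 0.09730·31.00) / 2.897 = 3.800/2.897 = 1.312 mg/L.

1.31 mg/L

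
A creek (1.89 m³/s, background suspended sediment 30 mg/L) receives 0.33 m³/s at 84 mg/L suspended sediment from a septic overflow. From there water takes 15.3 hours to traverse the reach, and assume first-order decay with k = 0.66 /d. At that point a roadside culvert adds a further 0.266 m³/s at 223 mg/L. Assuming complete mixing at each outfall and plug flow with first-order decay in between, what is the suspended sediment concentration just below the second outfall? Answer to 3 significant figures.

Mass balance: C = (1.890·30.00 + 0.3300·84.00) / 2.220 = 84.42/2.220 = 38.03 mg/L; combined flow 2.220 m³/s.
First-order decay: C = 38.03·exp(−k·t) = 38.03·0.6566 = 24.97 mg/L.
At the second outfall, C = (2.220·24.97 + 0.2660·223.0) / (2.220 + 0.2660) = 46.16 mg/L.

46.2 mg/L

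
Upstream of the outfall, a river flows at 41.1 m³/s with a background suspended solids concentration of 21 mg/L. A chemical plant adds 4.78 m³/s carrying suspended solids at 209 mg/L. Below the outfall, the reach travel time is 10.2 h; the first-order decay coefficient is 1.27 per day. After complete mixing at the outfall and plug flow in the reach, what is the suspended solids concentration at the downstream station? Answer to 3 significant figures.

Flow-weighted average: C = (41.10·21.00 + 4.780·209.0) / 45.88 = 1862/45.88 = 40.59 mg/L.
After decay, C = 40.59 × e^(−kt) = 40.59 × 0.5829 = 23.66 mg/L.

23.7 mg/L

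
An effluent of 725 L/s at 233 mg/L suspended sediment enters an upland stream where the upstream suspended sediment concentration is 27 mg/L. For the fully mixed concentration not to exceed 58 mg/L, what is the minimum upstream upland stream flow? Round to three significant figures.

Set C_mix = 58: (Q·27.00 + 725.0·233.0) / (Q + 725.0) = 58
→ Q = 725.0·(233.0 − 58)/(58 − 27.00) = 4093 L/s.

4090 L/s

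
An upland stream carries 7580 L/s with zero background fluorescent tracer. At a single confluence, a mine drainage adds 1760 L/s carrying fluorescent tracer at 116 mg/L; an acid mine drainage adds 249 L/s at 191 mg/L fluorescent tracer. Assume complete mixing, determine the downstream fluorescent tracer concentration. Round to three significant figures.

26.3 mg/L

Flow-weighted average: C = (7580·0 + 1760·116.0 + 249.0·191.0) / 9589 = 251700/9589 = 26.25 mg/L.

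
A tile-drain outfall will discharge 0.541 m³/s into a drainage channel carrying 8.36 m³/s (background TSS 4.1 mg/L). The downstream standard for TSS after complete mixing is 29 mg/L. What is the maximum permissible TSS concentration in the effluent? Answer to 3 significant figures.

At the limit, (Qr·Cr + Qe·Cₑ)/(Qr + Qe) = 29:
Cₑ = (8.901·29 − 8.360·4.100) / 0.5410 = 413.8 mg/L.

414 mg/L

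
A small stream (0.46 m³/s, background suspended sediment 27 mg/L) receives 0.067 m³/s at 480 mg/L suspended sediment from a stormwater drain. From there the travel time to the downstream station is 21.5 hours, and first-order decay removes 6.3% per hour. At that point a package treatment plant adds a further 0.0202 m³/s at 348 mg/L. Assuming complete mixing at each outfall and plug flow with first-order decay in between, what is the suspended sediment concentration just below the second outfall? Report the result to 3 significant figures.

After mixing, C = (0.4600·27.00 + 0.06700·480.0) / 0.5270 = 44.58/0.5270 = 84.59 mg/L; combined flow 0.5270 m³/s.
6.3%/h lost → k = −ln(1 − 0.063) = 0.06507 h⁻¹.
First-order decay: C = 84.59·exp(−k·t) = 84.59·0.2468 = 20.88 mg/L.
At the second outfall, C = (0.5270·20.88 + 0.02020·348.0) / (0.5270 + 0.02020) = 32.96 mg/L.

33.0 mg/L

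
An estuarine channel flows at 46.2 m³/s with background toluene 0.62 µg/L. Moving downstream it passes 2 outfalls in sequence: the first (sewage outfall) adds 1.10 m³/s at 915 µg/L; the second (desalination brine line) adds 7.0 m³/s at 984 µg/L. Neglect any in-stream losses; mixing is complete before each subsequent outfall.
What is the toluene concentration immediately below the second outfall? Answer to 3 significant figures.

146 µg/L

Outfall 1: combined Q = 47.30 m³/s; C = (46.20·0.6200 + 1.100·915.0)/47.30 = 21.88 µg/L.
Outfall 2: combined Q = 54.30 m³/s; C = (47.30·21.88 + 7.000·984.0)/54.30 = 145.9 µg/L.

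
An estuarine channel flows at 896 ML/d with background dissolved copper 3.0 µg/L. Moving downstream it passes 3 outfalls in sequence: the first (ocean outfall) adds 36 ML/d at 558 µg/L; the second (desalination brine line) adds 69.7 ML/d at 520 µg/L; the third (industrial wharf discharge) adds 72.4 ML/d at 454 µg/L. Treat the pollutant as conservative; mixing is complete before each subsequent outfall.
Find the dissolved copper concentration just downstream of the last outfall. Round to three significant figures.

Outfall 1: combined Q = 932.0 ML/d; C = (896.0·3.000 + 36.00·558.0)/932.0 = 24.44 µg/L.
Outfall 2: combined Q = 1002 ML/d; C = (932.0·24.44 + 69.70·520.0)/1002 = 58.92 µg/L.
Outfall 3: combined Q = 1074 ML/d; C = (1002·58.92 + 72.40·454.0)/1074 = 85.55 µg/L.

85.6 µg/L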